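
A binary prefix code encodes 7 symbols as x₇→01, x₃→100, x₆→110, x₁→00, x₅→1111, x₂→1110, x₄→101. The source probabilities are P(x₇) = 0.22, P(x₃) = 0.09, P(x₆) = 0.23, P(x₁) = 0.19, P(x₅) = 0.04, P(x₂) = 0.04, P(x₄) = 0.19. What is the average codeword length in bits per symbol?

2.67 bits/symbol

L̄ = Σ pᵢ·ℓᵢ = 0.22·2 + 0.09·3 + 0.23·3 + 0.19·2 + 0.04·4 + 0.04·4 + 0.19·3 = 2.67 bits/symbol.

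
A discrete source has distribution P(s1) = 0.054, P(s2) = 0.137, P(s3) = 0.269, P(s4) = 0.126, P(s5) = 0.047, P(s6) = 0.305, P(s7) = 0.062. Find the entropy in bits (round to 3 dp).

H = −Σ pᵢ log₂ pᵢ.
−0.054·log₂(0.054) = 0.2274
−0.137·log₂(0.137) = 0.3929
−0.269·log₂(0.269) = 0.5096
−0.126·log₂(0.126) = 0.3766
−0.047·log₂(0.047) = 0.2073
−0.305·log₂(0.305) = 0.5225
−0.062·log₂(0.062) = 0.2487
Sum ≈ 2.4849 → 2.485 bits.

2.485 bits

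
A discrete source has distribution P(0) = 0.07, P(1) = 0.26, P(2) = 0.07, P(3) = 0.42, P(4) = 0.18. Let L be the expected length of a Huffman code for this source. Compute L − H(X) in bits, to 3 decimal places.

0.027 bits

Entropy H = −Σ p log₂ p ≈ 2.0134 bits.
Huffman merges: 7/100+7/100→7/50; 7/50+9/50→8/25; 13/50+8/25→29/50; 21/50+29/50→1. L = 51/25 ≈ 2.0400.
L − H = 2.0400 − 2.0134 = 0.027 bits.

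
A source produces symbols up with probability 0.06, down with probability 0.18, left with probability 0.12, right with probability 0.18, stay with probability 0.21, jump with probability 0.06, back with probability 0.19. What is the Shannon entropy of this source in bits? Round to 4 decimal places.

2.6728 bits

H = −Σ pᵢ log₂ pᵢ.
−0.06·log₂(0.06) = 0.2435
−0.18·log₂(0.18) = 0.4453
−0.12·log₂(0.12) = 0.3671
−0.18·log₂(0.18) = 0.4453
−0.21·log₂(0.21) = 0.4728
−0.06·log₂(0.06) = 0.2435
−0.19·log₂(0.19) = 0.4552
Sum ≈ 2.6728 → 2.6728 bits.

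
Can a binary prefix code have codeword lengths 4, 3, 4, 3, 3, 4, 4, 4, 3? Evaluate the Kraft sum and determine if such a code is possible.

0.8125; yes

With common denominator 2^4 = 16: Σ 2^(−ℓᵢ) = 1/16 + 2/16 + 1/16 + 2/16 + 2/16 + 1/16 + 1/16 + 1/16 + 2/16 = 13/16 = 0.8125.
Kraft's inequality requires Σ ≤ 1; here Σ = 0.8125 ≤ 1, so such a prefix code exists.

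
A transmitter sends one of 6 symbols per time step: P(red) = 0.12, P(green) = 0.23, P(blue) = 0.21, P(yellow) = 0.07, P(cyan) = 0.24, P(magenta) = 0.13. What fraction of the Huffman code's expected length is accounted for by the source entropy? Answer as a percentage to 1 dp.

98.5%

Entropy H = −Σ p log₂ p ≈ 2.4729 bits.
Huffman merges: 7/100+3/25→19/100; 13/100+19/100→8/25; 21/100+23/100→11/25; 6/25+8/25→14/25; 11/25+14/25→1. L = 251/100 ≈ 2.5100.
Efficiency = H/L = 2.4729/2.5100 = 98.5%.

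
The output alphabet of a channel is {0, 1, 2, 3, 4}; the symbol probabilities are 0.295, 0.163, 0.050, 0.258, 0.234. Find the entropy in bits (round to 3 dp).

2.157 bits

H = −Σ pᵢ log₂ pᵢ.
−0.295·log₂(0.295) = 0.5196
−0.163·log₂(0.163) = 0.4266
−0.050·log₂(0.050) = 0.2161
−0.258·log₂(0.258) = 0.5043
−0.234·log₂(0.234) = 0.4903
Sum ≈ 2.1568 → 2.157 bits.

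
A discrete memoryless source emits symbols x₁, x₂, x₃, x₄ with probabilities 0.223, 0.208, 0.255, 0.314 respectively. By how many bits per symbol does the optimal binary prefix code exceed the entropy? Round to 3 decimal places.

0.019 bits

Entropy H = −Σ p log₂ p ≈ 1.9814 bits.
Huffman merges: 26/125+223/1000→431/1000; 51/200+157/500→569/1000; 431/1000+569/1000→1. L = 2 ≈ 2.0000.
L − H = 2.0000 − 1.9814 = 0.019 bits.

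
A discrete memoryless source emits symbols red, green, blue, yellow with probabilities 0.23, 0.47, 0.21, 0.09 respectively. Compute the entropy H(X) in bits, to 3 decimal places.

1.785 bits

H = −Σ pᵢ log₂ pᵢ.
−0.23·log₂(0.23) = 0.4877
−0.47·log₂(0.47) = 0.5120
−0.21·log₂(0.21) = 0.4728
−0.09·log₂(0.09) = 0.3127
Sum ≈ 1.7851 → 1.785 bits.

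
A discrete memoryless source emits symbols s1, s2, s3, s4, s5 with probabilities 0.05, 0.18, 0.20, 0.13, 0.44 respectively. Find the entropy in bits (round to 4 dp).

2.0296 bits

H = −Σ pᵢ log₂ pᵢ.
−0.05·log₂(0.05) = 0.2161
−0.18·log₂(0.18) = 0.4453
−0.20·log₂(0.20) = 0.4644
−0.13·log₂(0.13) = 0.3826
−0.44·log₂(0.44) = 0.5211
Sum ≈ 2.0296 → 2.0296 bits.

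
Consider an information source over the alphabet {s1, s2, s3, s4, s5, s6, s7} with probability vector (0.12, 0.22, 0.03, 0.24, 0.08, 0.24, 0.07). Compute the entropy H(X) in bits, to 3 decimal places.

2.548 bits

H = −Σ pᵢ log₂ pᵢ.
−0.12·log₂(0.12) = 0.3671
−0.22·log₂(0.22) = 0.4806
−0.03·log₂(0.03) = 0.1518
−0.24·log₂(0.24) = 0.4941
−0.08·log₂(0.08) = 0.2915
−0.24·log₂(0.24) = 0.4941
−0.07·log₂(0.07) = 0.2686
Sum ≈ 2.5477 → 2.548 bits.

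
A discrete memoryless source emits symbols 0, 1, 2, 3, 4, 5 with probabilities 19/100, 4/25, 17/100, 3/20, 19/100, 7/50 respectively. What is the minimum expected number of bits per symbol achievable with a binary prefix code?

2.62 bits/symbol

Repeatedly combine the two least-probable nodes; the expected code length is the sum of the merged weights.
merge 7/50 + 3/20 → 29/100
merge 4/25 + 17/100 → 33/100
merge 19/100 + 19/100 → 19/50
merge 29/100 + 33/100 → 31/50
merge 19/50 + 31/50 → 1
L = 29/100 + 33/100 + 19/50 + 31/50 + 1 = 131/50 = 2.62 bits/symbol.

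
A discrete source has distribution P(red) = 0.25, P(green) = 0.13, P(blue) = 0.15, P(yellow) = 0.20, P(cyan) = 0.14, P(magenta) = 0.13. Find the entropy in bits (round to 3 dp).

2.537 bits

H = −Σ pᵢ log₂ pᵢ.
−0.25·log₂(0.25) = 0.5000
−0.13·log₂(0.13) = 0.3826
−0.15·log₂(0.15) = 0.4105
−0.20·log₂(0.20) = 0.4644
−0.14·log₂(0.14) = 0.3971
−0.13·log₂(0.13) = 0.3826
Sum ≈ 2.5373 → 2.537 bits.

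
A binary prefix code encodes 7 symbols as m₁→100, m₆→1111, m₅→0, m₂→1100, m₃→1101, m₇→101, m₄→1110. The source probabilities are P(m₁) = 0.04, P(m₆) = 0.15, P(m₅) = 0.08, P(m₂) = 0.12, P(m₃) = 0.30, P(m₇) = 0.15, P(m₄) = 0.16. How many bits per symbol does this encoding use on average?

L̄ = Σ pᵢ·ℓᵢ = 0.04·3 + 0.15·4 + 0.08·1 + 0.12·4 + 0.30·4 + 0.15·3 + 0.16·4 = 3.57 bits/symbol.

3.57 bits/symbol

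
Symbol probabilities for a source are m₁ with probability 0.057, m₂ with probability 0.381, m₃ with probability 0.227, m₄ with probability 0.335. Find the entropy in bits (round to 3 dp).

1.780 bits

H = −Σ pᵢ log₂ pᵢ.
−0.057·log₂(0.057) = 0.2356
−0.381·log₂(0.381) = 0.5304
−0.227·log₂(0.227) = 0.4856
−0.335·log₂(0.335) = 0.5286
Sum ≈ 1.7801 → 1.780 bits.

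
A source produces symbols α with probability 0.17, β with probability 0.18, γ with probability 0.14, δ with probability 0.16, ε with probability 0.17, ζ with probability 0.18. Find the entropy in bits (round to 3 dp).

H = −Σ pᵢ log₂ pᵢ.
−0.17·log₂(0.17) = 0.4346
−0.18·log₂(0.18) = 0.4453
−0.14·log₂(0.14) = 0.3971
−0.16·log₂(0.16) = 0.4230
−0.17·log₂(0.17) = 0.4346
−0.18·log₂(0.18) = 0.4453
Sum ≈ 2.5799 → 2.580 bits.

2.580 bits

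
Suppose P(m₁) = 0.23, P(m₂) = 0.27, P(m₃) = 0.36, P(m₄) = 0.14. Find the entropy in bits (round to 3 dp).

1.925 bits

H = −Σ pᵢ log₂ pᵢ.
−0.23·log₂(0.23) = 0.4877
−0.27·log₂(0.27) = 0.5100
−0.36·log₂(0.36) = 0.5306
−0.14·log₂(0.14) = 0.3971
Sum ≈ 1.9254 → 1.925 bits.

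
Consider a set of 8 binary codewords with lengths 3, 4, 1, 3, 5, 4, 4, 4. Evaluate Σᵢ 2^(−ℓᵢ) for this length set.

With common denominator 2^5 = 32: Σ 2^(−ℓᵢ) = 4/32 + 2/32 + 16/32 + 4/32 + 1/32 + 2/32 + 2/32 + 2/32 = 33/32 = 1.03125.

1.03125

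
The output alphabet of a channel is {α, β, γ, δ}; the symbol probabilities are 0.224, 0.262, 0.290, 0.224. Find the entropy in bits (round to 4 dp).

H = −Σ pᵢ log₂ pᵢ.
−0.224·log₂(0.224) = 0.4835
−0.262·log₂(0.262) = 0.5063
−0.290·log₂(0.290) = 0.5179
−0.224·log₂(0.224) = 0.4835
Sum ≈ 1.9912 → 1.9912 bits.

1.9912 bits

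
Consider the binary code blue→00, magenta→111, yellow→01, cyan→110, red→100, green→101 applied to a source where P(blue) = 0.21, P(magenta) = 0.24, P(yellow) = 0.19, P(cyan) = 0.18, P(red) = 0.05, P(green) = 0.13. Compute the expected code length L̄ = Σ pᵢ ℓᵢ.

2.6 bits/symbol

L̄ = Σ pᵢ·ℓᵢ = 0.21·2 + 0.24·3 + 0.19·2 + 0.18·3 + 0.05·3 + 0.13·3 = 2.6 bits/symbol.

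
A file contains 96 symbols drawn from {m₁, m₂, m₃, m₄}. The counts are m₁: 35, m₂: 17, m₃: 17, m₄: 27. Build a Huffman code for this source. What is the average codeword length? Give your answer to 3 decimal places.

1.990 bits/symbol

Probabilities are the counts divided by 96.
Repeatedly combine the two least-probable nodes; the expected code length is the sum of the merged weights.
merge 17/96 + 17/96 → 17/48
merge 9/32 + 17/48 → 61/96
merge 35/96 + 61/96 → 1
L = 17/48 + 61/96 + 1 = 191/96 ≈ 1.990 bits/symbol.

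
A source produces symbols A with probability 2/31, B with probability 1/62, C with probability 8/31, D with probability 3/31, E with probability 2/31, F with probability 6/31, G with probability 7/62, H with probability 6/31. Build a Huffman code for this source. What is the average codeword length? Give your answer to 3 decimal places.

2.774 bits/symbol

Repeatedly combine the two least-probable nodes; the expected code length is the sum of the merged weights.
merge 1/62 + 2/31 → 5/62
merge 2/31 + 5/62 → 9/62
merge 3/31 + 7/62 → 13/62
merge 9/62 + 6/31 → 21/62
merge 6/31 + 13/62 → 25/62
merge 8/31 + 21/62 → 37/62
merge 25/62 + 37/62 → 1
L = 5/62 + 9/62 + 13/62 + 21/62 + 25/62 + 37/62 + 1 = 86/31 ≈ 2.774 bits/symbol.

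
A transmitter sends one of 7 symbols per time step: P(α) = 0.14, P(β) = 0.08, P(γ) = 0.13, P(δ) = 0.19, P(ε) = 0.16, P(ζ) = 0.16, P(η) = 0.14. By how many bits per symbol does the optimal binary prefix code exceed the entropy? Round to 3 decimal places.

0.040 bits

Entropy H = −Σ p log₂ p ≈ 2.7696 bits.
Huffman merges: 2/25+13/100→21/100; 7/50+7/50→7/25; 4/25+4/25→8/25; 19/100+21/100→2/5; 7/25+8/25→3/5; 2/5+3/5→1. L = 281/100 ≈ 2.8100.
L − H = 2.8100 − 2.7696 = 0.040 bits.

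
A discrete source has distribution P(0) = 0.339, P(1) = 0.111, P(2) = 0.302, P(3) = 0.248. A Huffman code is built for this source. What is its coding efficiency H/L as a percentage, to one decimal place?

Entropy H = −Σ p log₂ p ≈ 1.9016 bits.
Huffman merges: 111/1000+31/125→359/1000; 151/500+339/1000→641/1000; 359/1000+641/1000→1. L = 2 ≈ 2.0000.
Efficiency = H/L = 1.9016/2.0000 = 95.1%.

95.1%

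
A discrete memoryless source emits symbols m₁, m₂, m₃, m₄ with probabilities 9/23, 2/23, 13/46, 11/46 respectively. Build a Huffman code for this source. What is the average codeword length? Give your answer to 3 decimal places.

1.935 bits/symbol

Repeatedly combine the two least-probable nodes; the expected code length is the sum of the merged weights.
merge 2/23 + 11/46 → 15/46
merge 13/46 + 15/46 → 14/23
merge 9/23 + 14/23 → 1
L = 15/46 + 14/23 + 1 = 89/46 ≈ 1.935 bits/symbol.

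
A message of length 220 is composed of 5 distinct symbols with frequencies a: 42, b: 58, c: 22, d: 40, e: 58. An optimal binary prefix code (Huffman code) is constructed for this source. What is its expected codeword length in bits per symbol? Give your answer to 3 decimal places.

Probabilities are the counts divided by 220.
Repeatedly combine the two least-probable nodes; the expected code length is the sum of the merged weights.
merge 1/10 + 2/11 → 31/110
merge 21/110 + 29/110 → 5/11
merge 29/110 + 31/110 → 6/11
merge 5/11 + 6/11 → 1
L = 31/110 + 5/11 + 6/11 + 1 = 251/110 ≈ 2.282 bits/symbol.

2.282 bits/symbol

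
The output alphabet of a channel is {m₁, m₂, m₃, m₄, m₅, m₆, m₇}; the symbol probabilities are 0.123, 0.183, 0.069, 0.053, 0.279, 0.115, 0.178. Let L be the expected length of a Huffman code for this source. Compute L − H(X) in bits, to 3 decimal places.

Entropy H = −Σ p log₂ p ≈ 2.6269 bits.
Huffman merges: 53/1000+69/1000→61/500; 23/200+61/500→237/1000; 123/1000+89/500→301/1000; 183/1000+237/1000→21/50; 279/1000+301/1000→29/50; 21/50+29/50→1. L = 133/50 ≈ 2.6600.
L − H = 2.6600 − 2.6269 = 0.033 bits.

0.033 bits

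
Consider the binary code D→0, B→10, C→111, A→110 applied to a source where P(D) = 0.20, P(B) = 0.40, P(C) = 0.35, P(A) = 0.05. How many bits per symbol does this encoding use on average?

L̄ = Σ pᵢ·ℓᵢ = 0.20·1 + 0.40·2 + 0.35·3 + 0.05·3 = 2.2 bits/symbol.

2.2 bits/symbol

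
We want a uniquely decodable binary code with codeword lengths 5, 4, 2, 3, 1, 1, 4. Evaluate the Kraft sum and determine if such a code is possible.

With common denominator 2^5 = 32: Σ 2^(−ℓᵢ) = 1/32 + 2/32 + 8/32 + 4/32 + 16/32 + 16/32 + 2/32 = 49/32 = 1.53125.
Kraft's inequality requires Σ ≤ 1; here Σ = 1.53125 > 1, so no such prefix code exists.

1.53125; no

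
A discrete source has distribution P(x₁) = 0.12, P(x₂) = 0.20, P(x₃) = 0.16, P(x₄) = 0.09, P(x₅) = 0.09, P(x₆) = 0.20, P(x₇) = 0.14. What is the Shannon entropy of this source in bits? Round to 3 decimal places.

H = −Σ pᵢ log₂ pᵢ.
−0.12·log₂(0.12) = 0.3671
−0.20·log₂(0.20) = 0.4644
−0.16·log₂(0.16) = 0.4230
−0.09·log₂(0.09) = 0.3127
−0.09·log₂(0.09) = 0.3127
−0.20·log₂(0.20) = 0.4644
−0.14·log₂(0.14) = 0.3971
Sum ≈ 2.7413 → 2.741 bits.

2.741 bits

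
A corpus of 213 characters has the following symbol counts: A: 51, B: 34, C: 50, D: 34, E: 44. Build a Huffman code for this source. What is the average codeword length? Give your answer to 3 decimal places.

2.319 bits/symbol

Probabilities are the counts divided by 213.
Repeatedly combine the two least-probable nodes; the expected code length is the sum of the merged weights.
merge 34/213 + 34/213 → 68/213
merge 44/213 + 50/213 → 94/213
merge 17/71 + 68/213 → 119/213
merge 94/213 + 119/213 → 1
L = 68/213 + 94/213 + 119/213 + 1 = 494/213 ≈ 2.319 bits/symbol.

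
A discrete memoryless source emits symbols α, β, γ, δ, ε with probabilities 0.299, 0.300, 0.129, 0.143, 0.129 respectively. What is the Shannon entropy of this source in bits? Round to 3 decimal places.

H = −Σ pᵢ log₂ pᵢ.
−0.299·log₂(0.299) = 0.5208
−0.300·log₂(0.300) = 0.5211
−0.129·log₂(0.129) = 0.3811
−0.143·log₂(0.143) = 0.4012
−0.129·log₂(0.129) = 0.3811
Sum ≈ 2.2054 → 2.205 bits.

2.205 bits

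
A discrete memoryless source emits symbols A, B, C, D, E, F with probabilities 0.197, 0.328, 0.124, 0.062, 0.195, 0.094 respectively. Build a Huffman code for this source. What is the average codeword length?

2.436 bits/symbol

Repeatedly combine the two least-probable nodes; the expected code length is the sum of the merged weights.
merge 31/500 + 47/500 → 39/250
merge 31/250 + 39/250 → 7/25
merge 39/200 + 197/1000 → 49/125
merge 7/25 + 41/125 → 76/125
merge 49/125 + 76/125 → 1
L = 39/250 + 7/25 + 49/125 + 76/125 + 1 = 609/250 = 2.436 bits/symbol.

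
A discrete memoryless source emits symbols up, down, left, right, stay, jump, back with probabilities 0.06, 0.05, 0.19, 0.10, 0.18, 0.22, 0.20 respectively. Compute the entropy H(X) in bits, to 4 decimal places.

2.6373 bits

H = −Σ pᵢ log₂ pᵢ.
−0.06·log₂(0.06) = 0.2435
−0.05·log₂(0.05) = 0.2161
−0.19·log₂(0.19) = 0.4552
−0.10·log₂(0.10) = 0.3322
−0.18·log₂(0.18) = 0.4453
−0.22·log₂(0.22) = 0.4806
−0.20·log₂(0.20) = 0.4644
Sum ≈ 2.6373 → 2.6373 bits.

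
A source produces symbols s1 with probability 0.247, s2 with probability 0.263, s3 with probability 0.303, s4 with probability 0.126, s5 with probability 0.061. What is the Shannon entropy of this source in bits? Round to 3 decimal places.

H = −Σ pᵢ log₂ pᵢ.
−0.247·log₂(0.247) = 0.4983
−0.263·log₂(0.263) = 0.5068
−0.303·log₂(0.303) = 0.5220
−0.126·log₂(0.126) = 0.3766
−0.061·log₂(0.061) = 0.2461
Sum ≈ 2.1497 → 2.150 bits.

2.150 bits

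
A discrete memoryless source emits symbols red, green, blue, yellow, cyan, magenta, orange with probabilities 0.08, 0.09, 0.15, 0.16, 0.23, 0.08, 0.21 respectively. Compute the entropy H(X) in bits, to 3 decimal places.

2.690 bits

H = −Σ pᵢ log₂ pᵢ.
−0.08·log₂(0.08) = 0.2915
−0.09·log₂(0.09) = 0.3127
−0.15·log₂(0.15) = 0.4105
−0.16·log₂(0.16) = 0.4230
−0.23·log₂(0.23) = 0.4877
−0.08·log₂(0.08) = 0.2915
−0.21·log₂(0.21) = 0.4728
Sum ≈ 2.6897 → 2.690 bits.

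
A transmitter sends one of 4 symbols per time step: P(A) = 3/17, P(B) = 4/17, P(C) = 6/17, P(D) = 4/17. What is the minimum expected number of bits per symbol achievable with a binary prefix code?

2 bits/symbol

Repeatedly combine the two least-probable nodes; the expected code length is the sum of the merged weights.
merge 3/17 + 4/17 → 7/17
merge 4/17 + 6/17 → 10/17
merge 7/17 + 10/17 → 1
L = 7/17 + 10/17 + 1 = 2 bits/symbol.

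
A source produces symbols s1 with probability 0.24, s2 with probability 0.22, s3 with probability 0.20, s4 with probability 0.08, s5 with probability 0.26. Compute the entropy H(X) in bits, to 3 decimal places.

2.236 bits

H = −Σ pᵢ log₂ pᵢ.
−0.24·log₂(0.24) = 0.4941
−0.22·log₂(0.22) = 0.4806
−0.20·log₂(0.20) = 0.4644
−0.08·log₂(0.08) = 0.2915
−0.26·log₂(0.26) = 0.5053
Sum ≈ 2.2359 → 2.236 bits.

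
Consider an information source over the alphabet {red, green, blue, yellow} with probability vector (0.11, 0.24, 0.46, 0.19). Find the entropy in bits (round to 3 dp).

1.815 bits

H = −Σ pᵢ log₂ pᵢ.
−0.11·log₂(0.11) = 0.3503
−0.24·log₂(0.24) = 0.4941
−0.46·log₂(0.46) = 0.5153
−0.19·log₂(0.19) = 0.4552
Sum ≈ 1.8150 → 1.815 bits.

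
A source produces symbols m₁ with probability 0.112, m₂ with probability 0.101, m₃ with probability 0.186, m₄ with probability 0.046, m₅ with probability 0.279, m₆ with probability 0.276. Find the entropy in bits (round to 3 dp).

2.370 bits

H = −Σ pᵢ log₂ pᵢ.
−0.112·log₂(0.112) = 0.3537
−0.101·log₂(0.101) = 0.3341
−0.186·log₂(0.186) = 0.4514
−0.046·log₂(0.046) = 0.2043
−0.279·log₂(0.279) = 0.5138
−0.276·log₂(0.276) = 0.5126
Sum ≈ 2.3699 → 2.370 bits.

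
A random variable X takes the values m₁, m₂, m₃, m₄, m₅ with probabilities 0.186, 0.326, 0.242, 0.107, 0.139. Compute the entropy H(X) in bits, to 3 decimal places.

2.215 bits

H = −Σ pᵢ log₂ pᵢ.
−0.186·log₂(0.186) = 0.4514
−0.326·log₂(0.326) = 0.5272
−0.242·log₂(0.242) = 0.4954
−0.107·log₂(0.107) = 0.3450
−0.139·log₂(0.139) = 0.3957
Sum ≈ 2.2146 → 2.215 bits.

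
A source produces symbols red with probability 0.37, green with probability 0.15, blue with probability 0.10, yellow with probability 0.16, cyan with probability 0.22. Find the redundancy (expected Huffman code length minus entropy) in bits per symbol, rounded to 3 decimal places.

Entropy H = −Σ p log₂ p ≈ 2.1771 bits.
Huffman merges: 1/10+3/20→1/4; 4/25+11/50→19/50; 1/4+37/100→31/50; 19/50+31/50→1. L = 9/4 ≈ 2.2500.
L − H = 2.2500 − 2.1771 = 0.073 bits.

0.073 bits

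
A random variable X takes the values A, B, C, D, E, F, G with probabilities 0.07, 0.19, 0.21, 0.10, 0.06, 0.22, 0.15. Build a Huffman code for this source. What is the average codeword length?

2.7 bits/symbol

Repeatedly combine the two least-probable nodes; the expected code length is the sum of the merged weights.
merge 3/50 + 7/100 → 13/100
merge 1/10 + 13/100 → 23/100
merge 3/20 + 19/100 → 17/50
merge 21/100 + 11/50 → 43/100
merge 23/100 + 17/50 → 57/100
merge 43/100 + 57/100 → 1
L = 13/100 + 23/100 + 17/50 + 43/100 + 57/100 + 1 = 27/10 = 2.7 bits/symbol.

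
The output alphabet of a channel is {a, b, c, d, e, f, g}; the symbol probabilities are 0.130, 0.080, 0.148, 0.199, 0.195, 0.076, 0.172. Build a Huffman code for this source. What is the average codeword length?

2.762 bits/symbol

Repeatedly combine the two least-probable nodes; the expected code length is the sum of the merged weights.
merge 19/250 + 2/25 → 39/250
merge 13/100 + 37/250 → 139/500
merge 39/250 + 43/250 → 41/125
merge 39/200 + 199/1000 → 197/500
merge 139/500 + 41/125 → 303/500
merge 197/500 + 303/500 → 1
L = 39/250 + 139/500 + 41/125 + 197/500 + 303/500 + 1 = 1381/500 = 2.762 bits/symbol.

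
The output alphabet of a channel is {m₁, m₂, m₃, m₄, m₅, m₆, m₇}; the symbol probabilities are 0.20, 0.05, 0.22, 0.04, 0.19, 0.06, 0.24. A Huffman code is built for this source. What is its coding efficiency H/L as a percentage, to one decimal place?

98.4%

Entropy H = −Σ p log₂ p ≈ 2.5397 bits.
Huffman merges: 1/25+1/20→9/100; 3/50+9/100→3/20; 3/20+19/100→17/50; 1/5+11/50→21/50; 6/25+17/50→29/50; 21/50+29/50→1. L = 129/50 ≈ 2.5800.
Efficiency = H/L = 2.5397/2.5800 = 98.4%.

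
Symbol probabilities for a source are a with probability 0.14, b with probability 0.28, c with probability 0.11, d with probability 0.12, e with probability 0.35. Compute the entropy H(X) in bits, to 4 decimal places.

H = −Σ pᵢ log₂ pᵢ.
−0.14·log₂(0.14) = 0.3971
−0.28·log₂(0.28) = 0.5142
−0.11·log₂(0.11) = 0.3503
−0.12·log₂(0.12) = 0.3671
−0.35·log₂(0.35) = 0.5301
Sum ≈ 2.1588 → 2.1588 bits.

2.1588 bits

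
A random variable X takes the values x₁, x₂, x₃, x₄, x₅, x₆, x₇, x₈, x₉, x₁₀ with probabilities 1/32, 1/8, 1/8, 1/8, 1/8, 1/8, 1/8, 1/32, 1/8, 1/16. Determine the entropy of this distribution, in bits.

Each probability is a power of 1/2, so log₂(1/p) is an integer.
H = Σ p·log₂(1/p) = 1/32·5 + 1/8·3 + 1/8·3 + 1/8·3 + 1/8·3 + 1/8·3 + 1/8·3 + 1/32·5 + 1/8·3 + 1/16·4 = 3.1875 bits.

3.1875 bits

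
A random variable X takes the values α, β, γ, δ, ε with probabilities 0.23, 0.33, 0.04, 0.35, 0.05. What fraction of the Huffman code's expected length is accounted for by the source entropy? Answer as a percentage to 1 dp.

94.5%

Entropy H = −Σ p log₂ p ≈ 1.9474 bits.
Huffman merges: 1/25+1/20→9/100; 9/100+23/100→8/25; 8/25+33/100→13/20; 7/20+13/20→1. L = 103/50 ≈ 2.0600.
Efficiency = H/L = 1.9474/2.0600 = 94.5%.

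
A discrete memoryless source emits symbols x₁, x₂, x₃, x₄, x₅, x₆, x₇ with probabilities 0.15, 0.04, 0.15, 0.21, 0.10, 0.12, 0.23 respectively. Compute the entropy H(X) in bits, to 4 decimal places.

H = −Σ pᵢ log₂ pᵢ.
−0.15·log₂(0.15) = 0.4105
−0.04·log₂(0.04) = 0.1858
−0.15·log₂(0.15) = 0.4105
−0.21·log₂(0.21) = 0.4728
−0.10·log₂(0.10) = 0.3322
−0.12·log₂(0.12) = 0.3671
−0.23·log₂(0.23) = 0.4877
Sum ≈ 2.6666 → 2.6666 bits.

2.6666 bits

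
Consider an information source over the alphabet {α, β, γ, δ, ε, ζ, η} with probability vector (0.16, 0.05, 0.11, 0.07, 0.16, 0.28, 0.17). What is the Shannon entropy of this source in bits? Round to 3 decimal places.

2.630 bits

H = −Σ pᵢ log₂ pᵢ.
−0.16·log₂(0.16) = 0.4230
−0.05·log₂(0.05) = 0.2161
−0.11·log₂(0.11) = 0.3503
−0.07·log₂(0.07) = 0.2686
−0.16·log₂(0.16) = 0.4230
−0.28·log₂(0.28) = 0.5142
−0.17·log₂(0.17) = 0.4346
Sum ≈ 2.6298 → 2.630 bits.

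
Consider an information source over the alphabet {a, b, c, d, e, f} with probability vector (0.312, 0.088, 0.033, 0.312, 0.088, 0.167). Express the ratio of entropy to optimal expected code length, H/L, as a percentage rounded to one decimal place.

Entropy H = −Σ p log₂ p ≈ 2.2593 bits.
Huffman merges: 33/1000+11/125→121/1000; 11/125+121/1000→209/1000; 167/1000+209/1000→47/125; 39/125+39/125→78/125; 47/125+78/125→1. L = 233/100 ≈ 2.3300.
Efficiency = H/L = 2.2593/2.3300 = 97.0%.

97.0%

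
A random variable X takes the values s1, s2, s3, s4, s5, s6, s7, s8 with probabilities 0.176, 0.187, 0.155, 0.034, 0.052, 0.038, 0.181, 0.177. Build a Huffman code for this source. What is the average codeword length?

2.828 bits/symbol

Repeatedly combine the two least-probable nodes; the expected code length is the sum of the merged weights.
merge 17/500 + 19/500 → 9/125
merge 13/250 + 9/125 → 31/250
merge 31/250 + 31/200 → 279/1000
merge 22/125 + 177/1000 → 353/1000
merge 181/1000 + 187/1000 → 46/125
merge 279/1000 + 353/1000 → 79/125
merge 46/125 + 79/125 → 1
L = 9/125 + 31/250 + 279/1000 + 353/1000 + 46/125 + 79/125 + 1 = 707/250 = 2.828 bits/symbol.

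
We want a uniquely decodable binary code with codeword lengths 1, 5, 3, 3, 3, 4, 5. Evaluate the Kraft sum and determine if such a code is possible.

With common denominator 2^5 = 32: Σ 2^(−ℓᵢ) = 16/32 + 1/32 + 4/32 + 4/32 + 4/32 + 2/32 + 1/32 = 32/32 = 1.
Kraft's inequality requires Σ ≤ 1; here Σ = 1 ≤ 1, so such a prefix code exists.

1; yes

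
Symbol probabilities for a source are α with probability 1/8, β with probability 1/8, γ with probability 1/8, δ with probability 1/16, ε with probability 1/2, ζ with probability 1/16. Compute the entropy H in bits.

2.125 bits

Each probability is a power of 1/2, so log₂(1/p) is an integer.
H = Σ p·log₂(1/p) = 1/8·3 + 1/8·3 + 1/8·3 + 1/16·4 + 1/2·1 + 1/16·4 = 2.125 bits.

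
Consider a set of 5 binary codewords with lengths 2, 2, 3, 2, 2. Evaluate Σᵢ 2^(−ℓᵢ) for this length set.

With common denominator 2^3 = 8: Σ 2^(−ℓᵢ) = 2/8 + 2/8 + 1/8 + 2/8 + 2/8 = 9/8 = 1.125.

1.125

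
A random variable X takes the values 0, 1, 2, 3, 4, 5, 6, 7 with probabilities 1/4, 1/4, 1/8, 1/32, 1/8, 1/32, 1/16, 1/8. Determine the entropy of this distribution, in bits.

2.6875 bits

Each probability is a power of 1/2, so log₂(1/p) is an integer.
H = Σ p·log₂(1/p) = 1/4·2 + 1/4·2 + 1/8·3 + 1/32·5 + 1/8·3 + 1/32·5 + 1/16·4 + 1/8·3 = 2.6875 bits.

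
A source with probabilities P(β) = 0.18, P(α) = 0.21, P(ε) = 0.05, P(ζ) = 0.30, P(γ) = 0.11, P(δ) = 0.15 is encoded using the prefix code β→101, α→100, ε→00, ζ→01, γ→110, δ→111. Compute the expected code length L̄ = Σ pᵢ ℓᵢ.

L̄ = Σ pᵢ·ℓᵢ = 0.18·3 + 0.21·3 + 0.05·2 + 0.30·2 + 0.11·3 + 0.15·3 = 2.65 bits/symbol.

2.65 bits/symbol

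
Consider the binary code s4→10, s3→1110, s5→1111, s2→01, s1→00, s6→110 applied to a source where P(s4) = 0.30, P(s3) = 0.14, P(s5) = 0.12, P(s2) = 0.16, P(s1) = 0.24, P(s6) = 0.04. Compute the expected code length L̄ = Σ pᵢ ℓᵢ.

L̄ = Σ pᵢ·ℓᵢ = 0.30·2 + 0.14·4 + 0.12·4 + 0.16·2 + 0.24·2 + 0.04·3 = 2.56 bits/symbol.

2.56 bits/symbol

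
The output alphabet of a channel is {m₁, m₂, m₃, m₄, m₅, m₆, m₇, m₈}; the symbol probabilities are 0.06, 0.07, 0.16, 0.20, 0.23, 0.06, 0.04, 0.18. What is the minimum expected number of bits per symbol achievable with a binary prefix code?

2.8 bits/symbol

Repeatedly combine the two least-probable nodes; the expected code length is the sum of the merged weights.
merge 1/25 + 3/50 → 1/10
merge 3/50 + 7/100 → 13/100
merge 1/10 + 13/100 → 23/100
merge 4/25 + 9/50 → 17/50
merge 1/5 + 23/100 → 43/100
merge 23/100 + 17/50 → 57/100
merge 43/100 + 57/100 → 1
L = 1/10 + 13/100 + 23/100 + 17/50 + 43/100 + 57/100 + 1 = 14/5 = 2.8 bits/symbol.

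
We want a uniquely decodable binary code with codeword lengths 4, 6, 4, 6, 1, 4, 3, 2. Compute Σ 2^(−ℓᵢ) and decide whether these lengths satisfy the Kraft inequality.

With common denominator 2^6 = 64: Σ 2^(−ℓᵢ) = 4/64 + 1/64 + 4/64 + 1/64 + 32/64 + 4/64 + 8/64 + 16/64 = 70/64 = 1.09375.
Kraft's inequality requires Σ ≤ 1; here Σ = 1.09375 > 1, so no such prefix code exists.

1.09375; no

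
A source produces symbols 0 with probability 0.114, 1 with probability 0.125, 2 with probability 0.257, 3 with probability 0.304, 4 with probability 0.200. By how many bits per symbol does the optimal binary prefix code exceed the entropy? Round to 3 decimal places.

0.016 bits

Entropy H = −Σ p log₂ p ≈ 2.2225 bits.
Huffman merges: 57/500+1/8→239/1000; 1/5+239/1000→439/1000; 257/1000+38/125→561/1000; 439/1000+561/1000→1. L = 2239/1000 ≈ 2.2390.
L − H = 2.2390 − 2.2225 = 0.016 bits.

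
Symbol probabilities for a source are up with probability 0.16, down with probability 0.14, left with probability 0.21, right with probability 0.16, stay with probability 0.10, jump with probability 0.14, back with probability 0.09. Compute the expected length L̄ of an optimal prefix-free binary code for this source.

Repeatedly combine the two least-probable nodes; the expected code length is the sum of the merged weights.
merge 9/100 + 1/10 → 19/100
merge 7/50 + 7/50 → 7/25
merge 4/25 + 4/25 → 8/25
merge 19/100 + 21/100 → 2/5
merge 7/25 + 8/25 → 3/5
merge 2/5 + 3/5 → 1
L = 19/100 + 7/25 + 8/25 + 2/5 + 3/5 + 1 = 279/100 = 2.79 bits/symbol.

2.79 bits/symbol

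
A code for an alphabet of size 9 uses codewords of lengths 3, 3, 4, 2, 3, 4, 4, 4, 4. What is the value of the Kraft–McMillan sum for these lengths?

0.9375

With common denominator 2^4 = 16: Σ 2^(−ℓᵢ) = 2/16 + 2/16 + 1/16 + 4/16 + 2/16 + 1/16 + 1/16 + 1/16 + 1/16 = 15/16 = 0.9375.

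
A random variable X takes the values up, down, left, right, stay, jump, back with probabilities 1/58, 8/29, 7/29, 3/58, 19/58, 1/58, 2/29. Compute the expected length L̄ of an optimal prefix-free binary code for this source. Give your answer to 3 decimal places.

2.276 bits/symbol

Repeatedly combine the two least-probable nodes; the expected code length is the sum of the merged weights.
merge 1/58 + 1/58 → 1/29
merge 1/29 + 3/58 → 5/58
merge 2/29 + 5/58 → 9/58
merge 9/58 + 7/29 → 23/58
merge 8/29 + 19/58 → 35/58
merge 23/58 + 35/58 → 1
L = 1/29 + 5/58 + 9/58 + 23/58 + 35/58 + 1 = 66/29 ≈ 2.276 bits/symbol.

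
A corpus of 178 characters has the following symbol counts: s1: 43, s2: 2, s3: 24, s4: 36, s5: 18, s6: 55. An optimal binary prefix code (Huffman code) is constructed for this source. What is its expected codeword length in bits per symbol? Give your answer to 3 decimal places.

Probabilities are the counts divided by 178.
Repeatedly combine the two least-probable nodes; the expected code length is the sum of the merged weights.
merge 1/89 + 9/89 → 10/89
merge 10/89 + 12/89 → 22/89
merge 18/89 + 43/178 → 79/178
merge 22/89 + 55/178 → 99/178
merge 79/178 + 99/178 → 1
L = 10/89 + 22/89 + 79/178 + 99/178 + 1 = 210/89 ≈ 2.360 bits/symbol.

2.360 bits/symbol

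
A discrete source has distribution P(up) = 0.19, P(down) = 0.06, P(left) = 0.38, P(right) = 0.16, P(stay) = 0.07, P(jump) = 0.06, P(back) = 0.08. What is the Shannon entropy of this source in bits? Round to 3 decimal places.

2.456 bits

H = −Σ pᵢ log₂ pᵢ.
−0.19·log₂(0.19) = 0.4552
−0.06·log₂(0.06) = 0.2435
−0.38·log₂(0.38) = 0.5305
−0.16·log₂(0.16) = 0.4230
−0.07·log₂(0.07) = 0.2686
−0.06·log₂(0.06) = 0.2435
−0.08·log₂(0.08) = 0.2915
Sum ≈ 2.4558 → 2.456 bits.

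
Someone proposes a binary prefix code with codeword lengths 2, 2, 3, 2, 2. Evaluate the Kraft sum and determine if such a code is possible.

1.125; no

With common denominator 2^3 = 8: Σ 2^(−ℓᵢ) = 2/8 + 2/8 + 1/8 + 2/8 + 2/8 = 9/8 = 1.125.
Kraft's inequality requires Σ ≤ 1; here Σ = 1.125 > 1, so no such prefix code exists.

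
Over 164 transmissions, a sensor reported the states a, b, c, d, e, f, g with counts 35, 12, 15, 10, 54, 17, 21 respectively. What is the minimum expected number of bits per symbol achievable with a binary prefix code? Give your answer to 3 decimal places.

Probabilities are the counts divided by 164.
Repeatedly combine the two least-probable nodes; the expected code length is the sum of the merged weights.
merge 5/82 + 3/41 → 11/82
merge 15/164 + 17/164 → 8/41
merge 21/164 + 11/82 → 43/164
merge 8/41 + 35/164 → 67/164
merge 43/164 + 27/82 → 97/164
merge 67/164 + 97/164 → 1
L = 11/82 + 8/41 + 43/164 + 67/164 + 97/164 + 1 = 425/164 ≈ 2.591 bits/symbol.

2.591 bits/symbol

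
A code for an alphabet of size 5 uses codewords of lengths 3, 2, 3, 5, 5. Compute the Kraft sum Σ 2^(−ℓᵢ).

With common denominator 2^5 = 32: Σ 2^(−ℓᵢ) = 4/32 + 8/32 + 4/32 + 1/32 + 1/32 = 18/32 = 0.5625.

0.5625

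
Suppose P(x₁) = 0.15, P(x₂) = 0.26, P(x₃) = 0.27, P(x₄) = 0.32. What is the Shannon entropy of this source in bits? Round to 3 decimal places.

1.952 bits

H = −Σ pᵢ log₂ pᵢ.
−0.15·log₂(0.15) = 0.4105
−0.26·log₂(0.26) = 0.5053
−0.27·log₂(0.27) = 0.5100
−0.32·log₂(0.32) = 0.5260
Sum ≈ 1.9519 → 1.952 bits.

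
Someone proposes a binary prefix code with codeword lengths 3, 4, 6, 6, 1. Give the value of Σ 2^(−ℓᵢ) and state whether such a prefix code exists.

0.71875; yes

With common denominator 2^6 = 64: Σ 2^(−ℓᵢ) = 8/64 + 4/64 + 1/64 + 1/64 + 32/64 = 46/64 = 0.71875.
Kraft's inequality requires Σ ≤ 1; here Σ = 0.71875 ≤ 1, so such a prefix code exists.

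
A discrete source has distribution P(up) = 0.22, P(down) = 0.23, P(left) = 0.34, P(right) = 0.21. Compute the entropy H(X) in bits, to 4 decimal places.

H = −Σ pᵢ log₂ pᵢ.
−0.22·log₂(0.22) = 0.4806
−0.23·log₂(0.23) = 0.4877
−0.34·log₂(0.34) = 0.5292
−0.21·log₂(0.21) = 0.4728
Sum ≈ 1.9702 → 1.9702 bits.

1.9702 bits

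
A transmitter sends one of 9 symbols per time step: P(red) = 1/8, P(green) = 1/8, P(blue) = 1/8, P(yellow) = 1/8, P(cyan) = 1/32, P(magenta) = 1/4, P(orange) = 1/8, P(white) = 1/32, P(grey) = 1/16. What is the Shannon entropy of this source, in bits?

Each probability is a power of 1/2, so log₂(1/p) is an integer.
H = Σ p·log₂(1/p) = 1/8·3 + 1/8·3 + 1/8·3 + 1/8·3 + 1/32·5 + 1/4·2 + 1/8·3 + 1/32·5 + 1/16·4 = 2.9375 bits.

2.9375 bits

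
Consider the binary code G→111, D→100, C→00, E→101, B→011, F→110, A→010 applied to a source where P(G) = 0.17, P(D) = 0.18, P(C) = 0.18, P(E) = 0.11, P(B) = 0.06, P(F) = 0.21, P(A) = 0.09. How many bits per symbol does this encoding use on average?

L̄ = Σ pᵢ·ℓᵢ = 0.17·3 + 0.18·3 + 0.18·2 + 0.11·3 + 0.06·3 + 0.21·3 + 0.09·3 = 2.82 bits/symbol.

2.82 bits/symbol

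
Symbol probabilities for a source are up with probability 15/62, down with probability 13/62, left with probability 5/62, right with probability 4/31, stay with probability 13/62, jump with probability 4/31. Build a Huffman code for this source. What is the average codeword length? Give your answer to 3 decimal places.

2.548 bits/symbol

Repeatedly combine the two least-probable nodes; the expected code length is the sum of the merged weights.
merge 5/62 + 4/31 → 13/62
merge 4/31 + 13/62 → 21/62
merge 13/62 + 13/62 → 13/31
merge 15/62 + 21/62 → 18/31
merge 13/31 + 18/31 → 1
L = 13/62 + 21/62 + 13/31 + 18/31 + 1 = 79/31 ≈ 2.548 bits/symbol.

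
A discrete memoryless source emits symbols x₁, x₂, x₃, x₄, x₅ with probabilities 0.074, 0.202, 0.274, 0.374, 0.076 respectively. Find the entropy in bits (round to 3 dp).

H = −Σ pᵢ log₂ pᵢ.
−0.074·log₂(0.074) = 0.2780
−0.202·log₂(0.202) = 0.4661
−0.274·log₂(0.274) = 0.5118
−0.374·log₂(0.374) = 0.5307
−0.076·log₂(0.076) = 0.2826
Sum ≈ 2.0691 → 2.069 bits.

2.069 bits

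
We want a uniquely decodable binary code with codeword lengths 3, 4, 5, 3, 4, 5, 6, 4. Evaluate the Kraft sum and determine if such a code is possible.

0.515625; yes

With common denominator 2^6 = 64: Σ 2^(−ℓᵢ) = 8/64 + 4/64 + 2/64 + 8/64 + 4/64 + 2/64 + 1/64 + 4/64 = 33/64 = 0.515625.
Kraft's inequality requires Σ ≤ 1; here Σ = 0.515625 ≤ 1, so such a prefix code exists.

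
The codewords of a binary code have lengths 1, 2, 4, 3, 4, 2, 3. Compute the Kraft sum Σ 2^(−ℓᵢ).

1.375

With common denominator 2^4 = 16: Σ 2^(−ℓᵢ) = 8/16 + 4/16 + 1/16 + 2/16 + 1/16 + 4/16 + 2/16 = 22/16 = 1.375.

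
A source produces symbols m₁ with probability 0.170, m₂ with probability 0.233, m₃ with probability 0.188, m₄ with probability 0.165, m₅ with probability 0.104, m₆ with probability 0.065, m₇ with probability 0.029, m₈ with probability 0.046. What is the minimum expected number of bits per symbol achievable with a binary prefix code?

2.794 bits/symbol

Repeatedly combine the two least-probable nodes; the expected code length is the sum of the merged weights.
merge 29/1000 + 23/500 → 3/40
merge 13/200 + 3/40 → 7/50
merge 13/125 + 7/50 → 61/250
merge 33/200 + 17/100 → 67/200
merge 47/250 + 233/1000 → 421/1000
merge 61/250 + 67/200 → 579/1000
merge 421/1000 + 579/1000 → 1
L = 3/40 + 7/50 + 61/250 + 67/200 + 421/1000 + 579/1000 + 1 = 1397/500 = 2.794 bits/symbol.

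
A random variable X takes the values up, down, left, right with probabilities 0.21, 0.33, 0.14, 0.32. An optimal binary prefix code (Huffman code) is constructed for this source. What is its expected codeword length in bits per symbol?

Repeatedly combine the two least-probable nodes; the expected code length is the sum of the merged weights.
merge 7/50 + 21/100 → 7/20
merge 8/25 + 33/100 → 13/20
merge 7/20 + 13/20 → 1
L = 7/20 + 13/20 + 1 = 2 bits/symbol.

2 bits/symbol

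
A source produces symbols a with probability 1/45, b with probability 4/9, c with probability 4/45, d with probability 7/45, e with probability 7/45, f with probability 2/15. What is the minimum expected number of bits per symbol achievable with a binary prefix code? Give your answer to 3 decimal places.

Repeatedly combine the two least-probable nodes; the expected code length is the sum of the merged weights.
merge 1/45 + 4/45 → 1/9
merge 1/9 + 2/15 → 11/45
merge 7/45 + 7/45 → 14/45
merge 11/45 + 14/45 → 5/9
merge 4/9 + 5/9 → 1
L = 1/9 + 11/45 + 14/45 + 5/9 + 1 = 20/9 ≈ 2.222 bits/symbol.

2.222 bits/symbol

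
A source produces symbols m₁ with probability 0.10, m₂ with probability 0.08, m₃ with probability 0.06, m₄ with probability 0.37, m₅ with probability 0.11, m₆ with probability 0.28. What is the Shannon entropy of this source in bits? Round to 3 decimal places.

2.262 bits

H = −Σ pᵢ log₂ pᵢ.
−0.10·log₂(0.10) = 0.3322
−0.08·log₂(0.08) = 0.2915
−0.06·log₂(0.06) = 0.2435
−0.37·log₂(0.37) = 0.5307
−0.11·log₂(0.11) = 0.3503
−0.28·log₂(0.28) = 0.5142
Sum ≈ 2.2625 → 2.262 bits.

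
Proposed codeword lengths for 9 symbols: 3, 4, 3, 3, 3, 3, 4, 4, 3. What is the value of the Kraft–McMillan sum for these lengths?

0.9375

With common denominator 2^4 = 16: Σ 2^(−ℓᵢ) = 2/16 + 1/16 + 2/16 + 2/16 + 2/16 + 2/16 + 1/16 + 1/16 + 2/16 = 15/16 = 0.9375.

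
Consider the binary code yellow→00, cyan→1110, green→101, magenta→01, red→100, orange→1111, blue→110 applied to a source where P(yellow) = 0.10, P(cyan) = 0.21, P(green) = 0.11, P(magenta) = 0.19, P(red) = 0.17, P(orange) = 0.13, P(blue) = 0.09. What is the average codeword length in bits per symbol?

3.05 bits/symbol

L̄ = Σ pᵢ·ℓᵢ = 0.10·2 + 0.21·4 + 0.11·3 + 0.19·2 + 0.17·3 + 0.13·4 + 0.09·3 = 3.05 bits/symbol.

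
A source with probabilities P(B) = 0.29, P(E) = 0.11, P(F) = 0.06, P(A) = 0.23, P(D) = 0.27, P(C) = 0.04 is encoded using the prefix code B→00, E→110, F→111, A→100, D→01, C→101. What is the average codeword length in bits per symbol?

L̄ = Σ pᵢ·ℓᵢ = 0.29·2 + 0.11·3 + 0.06·3 + 0.23·3 + 0.27·2 + 0.04·3 = 2.44 bits/symbol.

2.44 bits/symbol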